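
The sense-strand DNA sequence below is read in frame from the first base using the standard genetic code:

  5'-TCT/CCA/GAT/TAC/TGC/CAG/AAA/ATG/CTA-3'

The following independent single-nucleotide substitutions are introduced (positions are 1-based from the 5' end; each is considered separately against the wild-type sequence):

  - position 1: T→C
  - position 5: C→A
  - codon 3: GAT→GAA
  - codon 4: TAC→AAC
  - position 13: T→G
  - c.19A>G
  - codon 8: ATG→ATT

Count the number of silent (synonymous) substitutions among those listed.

0

Codon 1: TCT (Ser) → CCT (Pro) — missense.
Codon 2: CCA (Pro) → CAA (Gln) — missense.
Codon 3: GAT (Asp) → GAA (Glu) — missense.
Codon 4: TAC (Tyr) → AAC (Asn) — missense.
Codon 5: TGC (Cys) → GGC (Gly) — missense.
Codon 7: AAA (Lys) → GAA (Glu) — missense.
Codon 8: ATG (Met) → ATT (Ile) — missense.
Synonymous: 0 of 7.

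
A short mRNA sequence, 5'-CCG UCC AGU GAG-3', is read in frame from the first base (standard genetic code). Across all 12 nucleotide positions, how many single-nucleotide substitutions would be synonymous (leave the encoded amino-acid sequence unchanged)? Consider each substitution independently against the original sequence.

8

Codon 1 (CCG, Pro): 3 synonymous substitutions.
Codon 2 (UCC, Ser): 3 synonymous substitutions.
Codon 3 (AGU, Ser): 1 synonymous substitution.
Codon 4 (GAG, Glu): 1 synonymous substitution.
Total: 3 + 3 + 1 + 1 = 8.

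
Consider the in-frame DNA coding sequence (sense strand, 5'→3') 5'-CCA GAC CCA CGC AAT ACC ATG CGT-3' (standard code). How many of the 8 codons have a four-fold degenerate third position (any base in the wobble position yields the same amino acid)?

5

Codon 1 CCA (Pro): third position 4-fold.
Codon 2 GAC (Asp): third position 2-fold.
Codon 3 CCA (Pro): third position 4-fold.
Codon 4 CGC (Arg): third position 4-fold.
Codon 5 AAT (Asn): third position 2-fold.
Codon 6 ACC (Thr): third position 4-fold.
Codon 7 ATG (Met): third position 1-fold.
Codon 8 CGT (Arg): third position 4-fold.
Four-fold degenerate third positions: 5.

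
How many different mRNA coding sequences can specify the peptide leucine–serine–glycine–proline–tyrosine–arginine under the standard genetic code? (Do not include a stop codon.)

6912

Leu: 6 codons.
Ser: 6 codons.
Gly: 4 codons.
Pro: 4 codons.
Tyr: 2 codons.
Arg: 6 codons.
6 × 6 × 4 × 4 × 2 × 6 = 6912.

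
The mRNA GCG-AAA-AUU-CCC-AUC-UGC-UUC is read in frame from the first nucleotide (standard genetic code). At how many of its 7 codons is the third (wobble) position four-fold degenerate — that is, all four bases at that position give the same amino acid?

Codon 1 GCG (Ala): third position 4-fold.
Codon 2 AAA (Lys): third position 2-fold.
Codon 3 AUU (Ile): third position 3-fold.
Codon 4 CCC (Pro): third position 4-fold.
Codon 5 AUC (Ile): third position 3-fold.
Codon 6 UGC (Cys): third position 2-fold.
Codon 7 UUC (Phe): third position 2-fold.
Four-fold degenerate third positions: 2.

2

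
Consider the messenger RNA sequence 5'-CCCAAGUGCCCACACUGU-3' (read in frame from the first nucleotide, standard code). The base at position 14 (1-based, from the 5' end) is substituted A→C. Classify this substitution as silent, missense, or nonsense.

missense

Position 14 falls in codon 5: CAC → His.
After the substitution the codon is CCC → Pro.
His ≠ Pro, so this is a missense mutation.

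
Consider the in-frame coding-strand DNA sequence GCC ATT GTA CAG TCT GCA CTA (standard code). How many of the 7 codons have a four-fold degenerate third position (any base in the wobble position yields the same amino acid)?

Codon 1 GCC (Ala): third position 4-fold.
Codon 2 ATT (Ile): third position 3-fold.
Codon 3 GTA (Val): third position 4-fold.
Codon 4 CAG (Gln): third position 2-fold.
Codon 5 TCT (Ser): third position 4-fold.
Codon 6 GCA (Ala): third position 4-fold.
Codon 7 CTA (Leu): third position 4-fold.
Four-fold degenerate third positions: 5.

5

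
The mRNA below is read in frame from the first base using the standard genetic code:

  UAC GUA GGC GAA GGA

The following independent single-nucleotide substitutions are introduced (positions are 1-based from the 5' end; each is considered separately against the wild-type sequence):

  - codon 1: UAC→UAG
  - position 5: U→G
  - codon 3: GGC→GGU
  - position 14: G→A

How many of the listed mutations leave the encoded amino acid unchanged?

Codon 1: UAC (Tyr) → UAG (Stop) — nonsense.
Codon 2: GUA (Val) → GGA (Gly) — missense.
Codon 3: GGC (Gly) → GGU (Gly) — synonymous.
Codon 5: GGA (Gly) → GAA (Glu) — missense.
Synonymous: 1 of 4.

1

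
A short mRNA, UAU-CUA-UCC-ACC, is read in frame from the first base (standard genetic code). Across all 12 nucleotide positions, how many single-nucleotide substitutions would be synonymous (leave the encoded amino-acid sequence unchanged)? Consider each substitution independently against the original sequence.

11

Codon 1 (UAU, Tyr): 1 synonymous substitution.
Codon 2 (CUA, Leu): 4 synonymous substitutions.
Codon 3 (UCC, Ser): 3 synonymous substitutions.
Codon 4 (ACC, Thr): 3 synonymous substitutions.
Total: 1 + 4 + 3 + 3 = 11.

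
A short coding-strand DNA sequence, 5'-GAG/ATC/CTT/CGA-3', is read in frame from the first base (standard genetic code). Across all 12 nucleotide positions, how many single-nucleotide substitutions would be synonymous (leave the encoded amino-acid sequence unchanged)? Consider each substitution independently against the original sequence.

10

Codon 1 (GAG, Glu): 1 synonymous substitution.
Codon 2 (ATC, Ile): 2 synonymous substitutions.
Codon 3 (CTT, Leu): 3 synonymous substitutions.
Codon 4 (CGA, Arg): 4 synonymous substitutions.
Total: 1 + 2 + 3 + 4 = 10.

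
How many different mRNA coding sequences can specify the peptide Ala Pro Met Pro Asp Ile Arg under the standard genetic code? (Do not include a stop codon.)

2304

Ala: 4 codons.
Pro: 4 codons.
Met: 1 codon.
Pro: 4 codons.
Asp: 2 codons.
Ile: 3 codons.
Arg: 6 codons.
4 × 4 × 1 × 4 × 2 × 3 × 6 = 2304.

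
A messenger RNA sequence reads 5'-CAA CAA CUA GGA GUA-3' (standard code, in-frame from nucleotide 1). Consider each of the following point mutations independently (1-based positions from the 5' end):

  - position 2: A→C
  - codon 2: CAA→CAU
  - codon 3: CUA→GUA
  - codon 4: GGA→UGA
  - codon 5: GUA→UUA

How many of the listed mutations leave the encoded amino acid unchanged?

0

Codon 1: CAA (Gln) → CCA (Pro) — missense.
Codon 2: CAA (Gln) → CAU (His) — missense.
Codon 3: CUA (Leu) → GUA (Val) — missense.
Codon 4: GGA (Gly) → UGA (Stop) — nonsense.
Codon 5: GUA (Val) → UUA (Leu) — missense.
Synonymous: 0 of 5.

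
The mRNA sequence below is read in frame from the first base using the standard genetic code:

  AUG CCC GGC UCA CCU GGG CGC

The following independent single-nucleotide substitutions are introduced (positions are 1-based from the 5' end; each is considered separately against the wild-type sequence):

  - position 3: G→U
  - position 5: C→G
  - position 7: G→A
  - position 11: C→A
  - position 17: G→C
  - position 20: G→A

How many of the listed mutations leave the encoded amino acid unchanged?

0

Codon 1: AUG (Met) → AUU (Ile) — missense.
Codon 2: CCC (Pro) → CGC (Arg) — missense.
Codon 3: GGC (Gly) → AGC (Ser) — missense.
Codon 4: UCA (Ser) → UAA (Stop) — nonsense.
Codon 6: GGG (Gly) → GCG (Ala) — missense.
Codon 7: CGC (Arg) → CAC (His) — missense.
Synonymous: 0 of 6.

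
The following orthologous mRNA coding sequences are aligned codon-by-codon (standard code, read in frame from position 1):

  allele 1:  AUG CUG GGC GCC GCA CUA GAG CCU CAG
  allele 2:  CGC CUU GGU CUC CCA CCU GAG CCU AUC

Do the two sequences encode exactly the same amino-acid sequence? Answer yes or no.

Codon 1: AUG Met / CGC Arg — nonsynonymous.
Codon 2: CUG Leu / CUU Leu — synonymous.
Codon 3: GGC Gly / GGU Gly — synonymous.
Codon 4: GCC Ala / CUC Leu — nonsynonymous.
Codon 5: GCA Ala / CCA Pro — nonsynonymous.
Codon 6: CUA Leu / CCU Pro — nonsynonymous.
Codon 7: GAG Glu / GAG Glu — identical.
Codon 8: CCU Pro / CCU Pro — identical.
Codon 9: CAG Gln / AUC Ile — nonsynonymous.
Nonsynonymous differences: 5 → different protein.

no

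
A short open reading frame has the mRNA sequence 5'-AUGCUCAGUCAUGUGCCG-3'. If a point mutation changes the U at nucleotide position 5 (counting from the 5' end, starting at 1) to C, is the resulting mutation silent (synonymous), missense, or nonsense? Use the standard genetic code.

Position 5 falls in codon 2: CUC → Leu.
After the substitution the codon is CCC → Pro.
Leu ≠ Pro, so this is a missense mutation.

missense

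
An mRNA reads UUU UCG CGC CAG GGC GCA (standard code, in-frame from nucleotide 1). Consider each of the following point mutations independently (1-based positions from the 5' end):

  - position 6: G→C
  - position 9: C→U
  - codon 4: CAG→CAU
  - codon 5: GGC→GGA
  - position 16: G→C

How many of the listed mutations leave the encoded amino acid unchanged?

3

Codon 2: UCG (Ser) → UCC (Ser) — synonymous.
Codon 3: CGC (Arg) → CGU (Arg) — synonymous.
Codon 4: CAG (Gln) → CAU (His) — missense.
Codon 5: GGC (Gly) → GGA (Gly) — synonymous.
Codon 6: GCA (Ala) → CCA (Pro) — missense.
Synonymous: 3 of 5.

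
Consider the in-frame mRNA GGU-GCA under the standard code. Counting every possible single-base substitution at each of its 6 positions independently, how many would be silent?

6

Codon 1 (GGU, Gly): 3 synonymous substitutions.
Codon 2 (GCA, Ala): 3 synonymous substitutions.
Total: 3 + 3 = 6.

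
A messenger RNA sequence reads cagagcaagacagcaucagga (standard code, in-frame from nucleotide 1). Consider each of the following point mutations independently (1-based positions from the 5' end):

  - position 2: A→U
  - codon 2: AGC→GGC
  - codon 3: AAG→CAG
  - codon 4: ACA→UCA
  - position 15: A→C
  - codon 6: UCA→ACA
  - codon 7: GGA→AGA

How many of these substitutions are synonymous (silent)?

Codon 1: CAG (Gln) → CUG (Leu) — missense.
Codon 2: AGC (Ser) → GGC (Gly) — missense.
Codon 3: AAG (Lys) → CAG (Gln) — missense.
Codon 4: ACA (Thr) → UCA (Ser) — missense.
Codon 5: GCA (Ala) → GCC (Ala) — synonymous.
Codon 6: UCA (Ser) → ACA (Thr) — missense.
Codon 7: GGA (Gly) → AGA (Arg) — missense.
Synonymous: 1 of 7.

1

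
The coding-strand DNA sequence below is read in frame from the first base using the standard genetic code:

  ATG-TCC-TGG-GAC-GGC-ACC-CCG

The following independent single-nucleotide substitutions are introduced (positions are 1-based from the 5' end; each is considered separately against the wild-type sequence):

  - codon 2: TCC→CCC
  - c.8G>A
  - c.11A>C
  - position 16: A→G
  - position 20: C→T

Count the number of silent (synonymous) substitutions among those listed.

Codon 2: TCC (Ser) → CCC (Pro) — missense.
Codon 3: TGG (Trp) → TAG (Stop) — nonsense.
Codon 4: GAC (Asp) → GCC (Ala) — missense.
Codon 6: ACC (Thr) → GCC (Ala) — missense.
Codon 7: CCG (Pro) → CTG (Leu) — missense.
Synonymous: 0 of 5.

0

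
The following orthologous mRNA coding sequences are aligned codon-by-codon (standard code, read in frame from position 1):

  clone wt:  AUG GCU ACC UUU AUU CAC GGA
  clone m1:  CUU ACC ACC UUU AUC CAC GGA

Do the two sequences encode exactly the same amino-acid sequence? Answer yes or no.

Codon 1: AUG Met / CUU Leu — nonsynonymous.
Codon 2: GCU Ala / ACC Thr — nonsynonymous.
Codon 3: ACC Thr / ACC Thr — identical.
Codon 4: UUU Phe / UUU Phe — identical.
Codon 5: AUU Ile / AUC Ile — synonymous.
Codon 6: CAC His / CAC His — identical.
Codon 7: GGA Gly / GGA Gly — identical.
Nonsynonymous differences: 2 → different protein.

no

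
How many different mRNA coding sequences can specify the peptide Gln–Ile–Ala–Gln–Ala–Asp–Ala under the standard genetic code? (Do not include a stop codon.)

1536

Gln: 2 codons.
Ile: 3 codons.
Ala: 4 codons.
Gln: 2 codons.
Ala: 4 codons.
Asp: 2 codons.
Ala: 4 codons.
2 × 3 × 4 × 2 × 4 × 2 × 4 = 1536.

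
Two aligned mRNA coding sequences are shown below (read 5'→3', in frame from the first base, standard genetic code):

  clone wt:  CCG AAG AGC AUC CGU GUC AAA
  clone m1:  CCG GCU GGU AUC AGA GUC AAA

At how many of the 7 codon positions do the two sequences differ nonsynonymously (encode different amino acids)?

Codon 1: CCG Pro / CCG Pro — identical.
Codon 2: AAG Lys / GCU Ala — nonsynonymous.
Codon 3: AGC Ser / GGU Gly — nonsynonymous.
Codon 4: AUC Ile / AUC Ile — identical.
Codon 5: CGU Arg / AGA Arg — synonymous.
Codon 6: GUC Val / GUC Val — identical.
Codon 7: AAA Lys / AAA Lys — identical.
Nonsynonymous differences: 2.

2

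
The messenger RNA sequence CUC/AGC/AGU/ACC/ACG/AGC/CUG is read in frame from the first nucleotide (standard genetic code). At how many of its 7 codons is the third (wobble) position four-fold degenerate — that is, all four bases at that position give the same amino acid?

Codon 1 CUC (Leu): third position 4-fold.
Codon 2 AGC (Ser): third position 2-fold.
Codon 3 AGU (Ser): third position 2-fold.
Codon 4 ACC (Thr): third position 4-fold.
Codon 5 ACG (Thr): third position 4-fold.
Codon 6 AGC (Ser): third position 2-fold.
Codon 7 CUG (Leu): third position 4-fold.
Four-fold degenerate third positions: 4.

4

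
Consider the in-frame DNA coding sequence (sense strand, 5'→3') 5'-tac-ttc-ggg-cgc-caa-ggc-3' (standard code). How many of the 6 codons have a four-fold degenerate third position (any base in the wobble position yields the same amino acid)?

3

Codon 1 TAC (Tyr): third position 2-fold.
Codon 2 TTC (Phe): third position 2-fold.
Codon 3 GGG (Gly): third position 4-fold.
Codon 4 CGC (Arg): third position 4-fold.
Codon 5 CAA (Gln): third position 2-fold.
Codon 6 GGC (Gly): third position 4-fold.
Four-fold degenerate third positions: 3.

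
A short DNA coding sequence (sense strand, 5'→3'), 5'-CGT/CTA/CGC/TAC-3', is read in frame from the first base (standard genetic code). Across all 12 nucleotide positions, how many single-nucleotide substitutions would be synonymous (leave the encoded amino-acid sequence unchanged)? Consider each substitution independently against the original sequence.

Codon 1 (CGT, Arg): 3 synonymous substitutions.
Codon 2 (CTA, Leu): 4 synonymous substitutions.
Codon 3 (CGC, Arg): 3 synonymous substitutions.
Codon 4 (TAC, Tyr): 1 synonymous substitution.
Total: 3 + 4 + 3 + 1 = 11.

11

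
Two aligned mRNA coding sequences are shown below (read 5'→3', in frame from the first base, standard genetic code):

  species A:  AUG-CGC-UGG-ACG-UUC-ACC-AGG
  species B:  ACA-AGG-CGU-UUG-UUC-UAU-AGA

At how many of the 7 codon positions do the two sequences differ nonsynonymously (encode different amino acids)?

Codon 1: AUG Met / ACA Thr — nonsynonymous.
Codon 2: CGC Arg / AGG Arg — synonymous.
Codon 3: UGG Trp / CGU Arg — nonsynonymous.
Codon 4: ACG Thr / UUG Leu — nonsynonymous.
Codon 5: UUC Phe / UUC Phe — identical.
Codon 6: ACC Thr / UAU Tyr — nonsynonymous.
Codon 7: AGG Arg / AGA Arg — synonymous.
Nonsynonymous differences: 4.

4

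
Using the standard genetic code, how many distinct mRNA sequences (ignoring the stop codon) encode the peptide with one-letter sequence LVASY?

Leu: 6 codons.
Val: 4 codons.
Ala: 4 codons.
Ser: 6 codons.
Tyr: 2 codons.
6 × 4 × 4 × 6 × 2 = 1152.

1152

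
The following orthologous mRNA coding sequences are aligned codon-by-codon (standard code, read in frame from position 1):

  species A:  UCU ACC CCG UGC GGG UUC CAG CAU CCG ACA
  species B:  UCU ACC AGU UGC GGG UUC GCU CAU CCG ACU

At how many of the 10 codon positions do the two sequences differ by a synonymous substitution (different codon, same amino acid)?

1

Codon 1: UCU Ser / UCU Ser — identical.
Codon 2: ACC Thr / ACC Thr — identical.
Codon 3: CCG Pro / AGU Ser — nonsynonymous.
Codon 4: UGC Cys / UGC Cys — identical.
Codon 5: GGG Gly / GGG Gly — identical.
Codon 6: UUC Phe / UUC Phe — identical.
Codon 7: CAG Gln / GCU Ala — nonsynonymous.
Codon 8: CAU His / CAU His — identical.
Codon 9: CCG Pro / CCG Pro — identical.
Codon 10: ACA Thr / ACU Thr — synonymous.
Synonymous differences: 1.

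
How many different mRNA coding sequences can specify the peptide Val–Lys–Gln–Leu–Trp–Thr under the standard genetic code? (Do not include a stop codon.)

384

Val: 4 codons.
Lys: 2 codons.
Gln: 2 codons.
Leu: 6 codons.
Trp: 1 codon.
Thr: 4 codons.
4 × 2 × 2 × 6 × 1 × 4 = 384.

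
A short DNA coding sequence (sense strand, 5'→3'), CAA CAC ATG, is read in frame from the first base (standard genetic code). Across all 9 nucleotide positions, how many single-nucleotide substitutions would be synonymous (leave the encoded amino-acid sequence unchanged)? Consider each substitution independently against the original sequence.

Codon 1 (CAA, Gln): 1 synonymous substitution.
Codon 2 (CAC, His): 1 synonymous substitution.
Codon 3 (ATG, Met): 0 synonymous substitutions.
Total: 1 + 1 + 0 = 2.

2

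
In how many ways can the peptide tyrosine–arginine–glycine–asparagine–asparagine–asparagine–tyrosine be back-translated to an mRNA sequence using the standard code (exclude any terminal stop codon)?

Tyr: 2 codons.
Arg: 6 codons.
Gly: 4 codons.
Asn: 2 codons.
Asn: 2 codons.
Asn: 2 codons.
Tyr: 2 codons.
2 × 6 × 4 × 2 × 2 × 2 × 2 = 768.

768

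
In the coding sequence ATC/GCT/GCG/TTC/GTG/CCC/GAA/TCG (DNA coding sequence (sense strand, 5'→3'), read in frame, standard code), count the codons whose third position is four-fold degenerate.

Codon 1 ATC (Ile): third position 3-fold.
Codon 2 GCT (Ala): third position 4-fold.
Codon 3 GCG (Ala): third position 4-fold.
Codon 4 TTC (Phe): third position 2-fold.
Codon 5 GTG (Val): third position 4-fold.
Codon 6 CCC (Pro): third position 4-fold.
Codon 7 GAA (Glu): third position 2-fold.
Codon 8 TCG (Ser): third position 4-fold.
Four-fold degenerate third positions: 5.

5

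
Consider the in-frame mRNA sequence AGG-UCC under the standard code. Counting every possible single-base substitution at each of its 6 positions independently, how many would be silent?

Codon 1 (AGG, Arg): 2 synonymous substitutions.
Codon 2 (UCC, Ser): 3 synonymous substitutions.
Total: 2 + 3 = 5.

5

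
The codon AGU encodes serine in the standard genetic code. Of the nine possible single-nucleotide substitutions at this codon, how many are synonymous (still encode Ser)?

Position 1: none → 0 synonymous.
Position 2: none → 0 synonymous.
Position 3: AGC → 1 synonymous.
Total: 0 + 0 + 1 = 1.

1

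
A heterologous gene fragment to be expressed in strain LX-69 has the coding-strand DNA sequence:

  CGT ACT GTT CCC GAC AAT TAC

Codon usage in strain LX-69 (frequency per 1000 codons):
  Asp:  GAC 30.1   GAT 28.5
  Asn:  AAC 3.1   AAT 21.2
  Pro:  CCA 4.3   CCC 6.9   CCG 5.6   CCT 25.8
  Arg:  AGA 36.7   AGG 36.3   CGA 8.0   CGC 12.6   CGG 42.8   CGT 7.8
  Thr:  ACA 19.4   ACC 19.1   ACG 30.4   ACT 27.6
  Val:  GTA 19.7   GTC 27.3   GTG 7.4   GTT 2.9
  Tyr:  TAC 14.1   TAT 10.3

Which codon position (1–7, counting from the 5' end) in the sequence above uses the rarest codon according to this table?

3

Codon 1 CGT (Arg): 7.8 per 1000.
Codon 2 ACT (Thr): 27.6 per 1000.
Codon 3 GTT (Val): 2.9 per 1000.
Codon 4 CCC (Pro): 6.9 per 1000.
Codon 5 GAC (Asp): 30.1 per 1000.
Codon 6 AAT (Asn): 21.2 per 1000.
Codon 7 TAC (Tyr): 14.1 per 1000.
Lowest frequency is 2.9 at codon 3.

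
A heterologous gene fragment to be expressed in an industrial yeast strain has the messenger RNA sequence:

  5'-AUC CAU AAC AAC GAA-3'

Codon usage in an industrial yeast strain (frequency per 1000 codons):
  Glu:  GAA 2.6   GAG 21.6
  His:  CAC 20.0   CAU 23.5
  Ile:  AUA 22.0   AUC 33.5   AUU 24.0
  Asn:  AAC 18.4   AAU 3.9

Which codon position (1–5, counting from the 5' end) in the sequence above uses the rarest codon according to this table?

5

Codon 1 AUC (Ile): 33.5 per 1000.
Codon 2 CAU (His): 23.5 per 1000.
Codon 3 AAC (Asn): 18.4 per 1000.
Codon 4 AAC (Asn): 18.4 per 1000.
Codon 5 GAA (Glu): 2.6 per 1000.
Lowest frequency is 2.6 at codon 5.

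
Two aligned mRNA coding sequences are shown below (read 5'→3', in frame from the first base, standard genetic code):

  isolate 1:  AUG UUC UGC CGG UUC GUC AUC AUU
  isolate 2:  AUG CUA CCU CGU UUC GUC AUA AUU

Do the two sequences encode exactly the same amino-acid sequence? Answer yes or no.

no

Codon 1: AUG Met / AUG Met — identical.
Codon 2: UUC Phe / CUA Leu — nonsynonymous.
Codon 3: UGC Cys / CCU Pro — nonsynonymous.
Codon 4: CGG Arg / CGU Arg — synonymous.
Codon 5: UUC Phe / UUC Phe — identical.
Codon 6: GUC Val / GUC Val — identical.
Codon 7: AUC Ile / AUA Ile — synonymous.
Codon 8: AUU Ile / AUU Ile — identical.
Nonsynonymous differences: 2 → different protein.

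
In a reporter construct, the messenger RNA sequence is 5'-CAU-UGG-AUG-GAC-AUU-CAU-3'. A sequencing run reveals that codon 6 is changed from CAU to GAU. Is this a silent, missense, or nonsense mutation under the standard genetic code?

Position 16 falls in codon 6: CAU → His.
After the substitution the codon is GAU → Asp.
His ≠ Asp, so this is a missense mutation.

missense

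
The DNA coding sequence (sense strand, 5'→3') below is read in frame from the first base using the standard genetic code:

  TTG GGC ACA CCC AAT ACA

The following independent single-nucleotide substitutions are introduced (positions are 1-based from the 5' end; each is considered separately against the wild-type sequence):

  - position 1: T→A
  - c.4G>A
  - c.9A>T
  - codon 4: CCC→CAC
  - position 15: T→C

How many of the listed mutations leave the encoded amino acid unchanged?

2

Codon 1: TTG (Leu) → ATG (Met) — missense.
Codon 2: GGC (Gly) → AGC (Ser) — missense.
Codon 3: ACA (Thr) → ACT (Thr) — synonymous.
Codon 4: CCC (Pro) → CAC (His) — missense.
Codon 5: AAT (Asn) → AAC (Asn) — synonymous.
Synonymous: 2 of 5.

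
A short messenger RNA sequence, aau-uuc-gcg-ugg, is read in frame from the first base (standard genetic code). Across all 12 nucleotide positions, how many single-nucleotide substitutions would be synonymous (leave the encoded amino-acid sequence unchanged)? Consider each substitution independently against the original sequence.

Codon 1 (AAU, Asn): 1 synonymous substitution.
Codon 2 (UUC, Phe): 1 synonymous substitution.
Codon 3 (GCG, Ala): 3 synonymous substitutions.
Codon 4 (UGG, Trp): 0 synonymous substitutions.
Total: 1 + 1 + 3 + 0 = 5.

5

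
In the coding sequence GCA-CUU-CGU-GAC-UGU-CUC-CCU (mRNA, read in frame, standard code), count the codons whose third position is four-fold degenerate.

5

Codon 1 GCA (Ala): third position 4-fold.
Codon 2 CUU (Leu): third position 4-fold.
Codon 3 CGU (Arg): third position 4-fold.
Codon 4 GAC (Asp): third position 2-fold.
Codon 5 UGU (Cys): third position 2-fold.
Codon 6 CUC (Leu): third position 4-fold.
Codon 7 CCU (Pro): third position 4-fold.
Four-fold degenerate third positions: 5.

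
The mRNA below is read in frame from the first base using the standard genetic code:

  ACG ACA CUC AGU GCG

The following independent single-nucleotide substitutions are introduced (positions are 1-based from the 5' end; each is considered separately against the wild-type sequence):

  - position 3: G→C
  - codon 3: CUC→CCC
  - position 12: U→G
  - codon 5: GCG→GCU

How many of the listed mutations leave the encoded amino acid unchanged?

2

Codon 1: ACG (Thr) → ACC (Thr) — synonymous.
Codon 3: CUC (Leu) → CCC (Pro) — missense.
Codon 4: AGU (Ser) → AGG (Arg) — missense.
Codon 5: GCG (Ala) → GCU (Ala) — synonymous.
Synonymous: 2 of 4.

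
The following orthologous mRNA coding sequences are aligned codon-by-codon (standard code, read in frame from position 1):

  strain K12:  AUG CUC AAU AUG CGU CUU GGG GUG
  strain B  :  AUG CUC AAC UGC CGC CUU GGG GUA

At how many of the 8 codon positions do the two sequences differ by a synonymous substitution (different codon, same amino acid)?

3

Codon 1: AUG Met / AUG Met — identical.
Codon 2: CUC Leu / CUC Leu — identical.
Codon 3: AAU Asn / AAC Asn — synonymous.
Codon 4: AUG Met / UGC Cys — nonsynonymous.
Codon 5: CGU Arg / CGC Arg — synonymous.
Codon 6: CUU Leu / CUU Leu — identical.
Codon 7: GGG Gly / GGG Gly — identical.
Codon 8: GUG Val / GUA Val — synonymous.
Synonymous differences: 3.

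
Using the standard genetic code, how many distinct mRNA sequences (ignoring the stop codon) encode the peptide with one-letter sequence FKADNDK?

Phe: 2 codons.
Lys: 2 codons.
Ala: 4 codons.
Asp: 2 codons.
Asn: 2 codons.
Asp: 2 codons.
Lys: 2 codons.
2 × 2 × 4 × 2 × 2 × 2 × 2 = 256.

256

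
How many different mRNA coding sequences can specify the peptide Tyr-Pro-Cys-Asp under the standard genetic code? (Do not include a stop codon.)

Tyr: 2 codons.
Pro: 4 codons.
Cys: 2 codons.
Asp: 2 codons.
2 × 4 × 2 × 2 = 32.

32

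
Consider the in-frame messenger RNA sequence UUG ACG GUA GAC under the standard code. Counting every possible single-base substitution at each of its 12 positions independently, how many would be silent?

9

Codon 1 (UUG, Leu): 2 synonymous substitutions.
Codon 2 (ACG, Thr): 3 synonymous substitutions.
Codon 3 (GUA, Val): 3 synonymous substitutions.
Codon 4 (GAC, Asp): 1 synonymous substitution.
Total: 2 + 3 + 3 + 1 = 9.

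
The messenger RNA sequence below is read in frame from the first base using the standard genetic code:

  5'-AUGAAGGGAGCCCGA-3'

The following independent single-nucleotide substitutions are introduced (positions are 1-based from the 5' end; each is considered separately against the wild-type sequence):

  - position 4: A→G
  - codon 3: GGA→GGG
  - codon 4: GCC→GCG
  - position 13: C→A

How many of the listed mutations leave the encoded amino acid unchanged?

3

Codon 2: AAG (Lys) → GAG (Glu) — missense.
Codon 3: GGA (Gly) → GGG (Gly) — synonymous.
Codon 4: GCC (Ala) → GCG (Ala) — synonymous.
Codon 5: CGA (Arg) → AGA (Arg) — synonymous.
Synonymous: 3 of 4.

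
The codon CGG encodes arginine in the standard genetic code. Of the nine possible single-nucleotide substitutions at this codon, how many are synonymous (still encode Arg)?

Position 1: AGG → 1 synonymous.
Position 2: none → 0 synonymous.
Position 3: CGU, CGC, CGA → 3 synonymous.
Total: 1 + 0 + 3 = 4.

4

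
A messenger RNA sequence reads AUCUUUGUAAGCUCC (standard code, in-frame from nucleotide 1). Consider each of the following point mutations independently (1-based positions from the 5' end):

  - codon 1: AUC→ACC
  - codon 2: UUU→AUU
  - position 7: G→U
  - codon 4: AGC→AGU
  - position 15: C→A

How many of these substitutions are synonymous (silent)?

2

Codon 1: AUC (Ile) → ACC (Thr) — missense.
Codon 2: UUU (Phe) → AUU (Ile) — missense.
Codon 3: GUA (Val) → UUA (Leu) — missense.
Codon 4: AGC (Ser) → AGU (Ser) — synonymous.
Codon 5: UCC (Ser) → UCA (Ser) — synonymous.
Synonymous: 2 of 5.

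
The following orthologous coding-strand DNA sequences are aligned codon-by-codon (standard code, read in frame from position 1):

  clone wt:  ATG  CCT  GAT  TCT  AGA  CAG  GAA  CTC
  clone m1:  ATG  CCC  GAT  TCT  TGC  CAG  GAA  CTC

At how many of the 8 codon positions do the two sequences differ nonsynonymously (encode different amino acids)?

Codon 1: ATG Met / ATG Met — identical.
Codon 2: CCT Pro / CCC Pro — synonymous.
Codon 3: GAT Asp / GAT Asp — identical.
Codon 4: TCT Ser / TCT Ser — identical.
Codon 5: AGA Arg / TGC Cys — nonsynonymous.
Codon 6: CAG Gln / CAG Gln — identical.
Codon 7: GAA Glu / GAA Glu — identical.
Codon 8: CTC Leu / CTC Leu — identical.
Nonsynonymous differences: 1.

1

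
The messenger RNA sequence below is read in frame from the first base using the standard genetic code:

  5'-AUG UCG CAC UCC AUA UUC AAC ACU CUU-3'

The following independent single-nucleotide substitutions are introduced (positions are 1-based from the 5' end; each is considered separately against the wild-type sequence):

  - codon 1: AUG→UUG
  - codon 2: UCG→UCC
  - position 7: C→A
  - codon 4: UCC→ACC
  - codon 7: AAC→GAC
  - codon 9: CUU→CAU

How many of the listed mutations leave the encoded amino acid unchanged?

Codon 1: AUG (Met) → UUG (Leu) — missense.
Codon 2: UCG (Ser) → UCC (Ser) — synonymous.
Codon 3: CAC (His) → AAC (Asn) — missense.
Codon 4: UCC (Ser) → ACC (Thr) — missense.
Codon 7: AAC (Asn) → GAC (Asp) — missense.
Codon 9: CUU (Leu) → CAU (His) — missense.
Synonymous: 1 of 6.

1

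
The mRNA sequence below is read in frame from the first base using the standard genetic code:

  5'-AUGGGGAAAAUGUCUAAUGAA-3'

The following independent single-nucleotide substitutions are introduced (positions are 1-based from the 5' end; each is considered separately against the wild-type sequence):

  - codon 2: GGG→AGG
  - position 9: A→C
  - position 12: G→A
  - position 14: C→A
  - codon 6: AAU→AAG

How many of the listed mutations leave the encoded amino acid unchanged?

Codon 2: GGG (Gly) → AGG (Arg) — missense.
Codon 3: AAA (Lys) → AAC (Asn) — missense.
Codon 4: AUG (Met) → AUA (Ile) — missense.
Codon 5: UCU (Ser) → UAU (Tyr) — missense.
Codon 6: AAU (Asn) → AAG (Lys) — missense.
Synonymous: 0 of 5.

0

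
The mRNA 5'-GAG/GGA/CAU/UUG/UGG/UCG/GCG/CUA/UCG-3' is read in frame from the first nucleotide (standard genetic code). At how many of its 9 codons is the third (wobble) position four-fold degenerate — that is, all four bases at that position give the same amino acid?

Codon 1 GAG (Glu): third position 2-fold.
Codon 2 GGA (Gly): third position 4-fold.
Codon 3 CAU (His): third position 2-fold.
Codon 4 UUG (Leu): third position 2-fold.
Codon 5 UGG (Trp): third position 1-fold.
Codon 6 UCG (Ser): third position 4-fold.
Codon 7 GCG (Ala): third position 4-fold.
Codon 8 CUA (Leu): third position 4-fold.
Codon 9 UCG (Ser): third position 4-fold.
Four-fold degenerate third positions: 5.

5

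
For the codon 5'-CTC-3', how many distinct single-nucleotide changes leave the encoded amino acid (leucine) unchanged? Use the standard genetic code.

3

Position 1: none → 0 synonymous.
Position 2: none → 0 synonymous.
Position 3: CTT, CTA, CTG → 3 synonymous.
Total: 0 + 0 + 3 = 3.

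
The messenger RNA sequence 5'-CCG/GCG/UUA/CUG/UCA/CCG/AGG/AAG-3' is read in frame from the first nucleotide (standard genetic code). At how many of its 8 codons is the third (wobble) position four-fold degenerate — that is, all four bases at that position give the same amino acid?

Codon 1 CCG (Pro): third position 4-fold.
Codon 2 GCG (Ala): third position 4-fold.
Codon 3 UUA (Leu): third position 2-fold.
Codon 4 CUG (Leu): third position 4-fold.
Codon 5 UCA (Ser): third position 4-fold.
Codon 6 CCG (Pro): third position 4-fold.
Codon 7 AGG (Arg): third position 2-fold.
Codon 8 AAG (Lys): third position 2-fold.
Four-fold degenerate third positions: 5.

5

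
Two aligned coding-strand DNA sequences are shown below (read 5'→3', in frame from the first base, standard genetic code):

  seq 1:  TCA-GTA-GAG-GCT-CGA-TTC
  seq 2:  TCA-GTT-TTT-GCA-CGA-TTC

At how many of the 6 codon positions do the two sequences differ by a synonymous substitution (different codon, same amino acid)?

2

Codon 1: TCA Ser / TCA Ser — identical.
Codon 2: GTA Val / GTT Val — synonymous.
Codon 3: GAG Glu / TTT Phe — nonsynonymous.
Codon 4: GCT Ala / GCA Ala — synonymous.
Codon 5: CGA Arg / CGA Arg — identical.
Codon 6: TTC Phe / TTC Phe — identical.
Synonymous differences: 2.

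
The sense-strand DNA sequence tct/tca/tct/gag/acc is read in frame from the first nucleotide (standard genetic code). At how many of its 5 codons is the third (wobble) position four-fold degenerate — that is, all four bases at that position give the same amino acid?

4

Codon 1 TCT (Ser): third position 4-fold.
Codon 2 TCA (Ser): third position 4-fold.
Codon 3 TCT (Ser): third position 4-fold.
Codon 4 GAG (Glu): third position 2-fold.
Codon 5 ACC (Thr): third position 4-fold.
Four-fold degenerate third positions: 4.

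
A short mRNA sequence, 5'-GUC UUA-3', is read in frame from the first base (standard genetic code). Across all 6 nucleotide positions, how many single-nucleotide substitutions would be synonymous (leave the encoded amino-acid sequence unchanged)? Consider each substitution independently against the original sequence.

5

Codon 1 (GUC, Val): 3 synonymous substitutions.
Codon 2 (UUA, Leu): 2 synonymous substitutions.
Total: 3 + 2 = 5.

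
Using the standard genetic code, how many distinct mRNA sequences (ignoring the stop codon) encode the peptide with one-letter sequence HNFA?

32

His: 2 codons.
Asn: 2 codons.
Phe: 2 codons.
Ala: 4 codons.
2 × 2 × 2 × 4 = 32.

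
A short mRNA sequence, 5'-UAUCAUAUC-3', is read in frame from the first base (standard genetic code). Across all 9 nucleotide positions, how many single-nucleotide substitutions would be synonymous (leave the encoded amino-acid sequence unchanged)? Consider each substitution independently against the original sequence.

Codon 1 (UAU, Tyr): 1 synonymous substitution.
Codon 2 (CAU, His): 1 synonymous substitution.
Codon 3 (AUC, Ile): 2 synonymous substitutions.
Total: 1 + 1 + 2 = 4.

4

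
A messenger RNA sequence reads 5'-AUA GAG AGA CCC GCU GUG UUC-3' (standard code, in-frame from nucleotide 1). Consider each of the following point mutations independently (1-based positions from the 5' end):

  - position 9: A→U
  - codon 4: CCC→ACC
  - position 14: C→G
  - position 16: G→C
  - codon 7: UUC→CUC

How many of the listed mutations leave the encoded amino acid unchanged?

0

Codon 3: AGA (Arg) → AGU (Ser) — missense.
Codon 4: CCC (Pro) → ACC (Thr) — missense.
Codon 5: GCU (Ala) → GGU (Gly) — missense.
Codon 6: GUG (Val) → CUG (Leu) — missense.
Codon 7: UUC (Phe) → CUC (Leu) — missense.
Synonymous: 0 of 5.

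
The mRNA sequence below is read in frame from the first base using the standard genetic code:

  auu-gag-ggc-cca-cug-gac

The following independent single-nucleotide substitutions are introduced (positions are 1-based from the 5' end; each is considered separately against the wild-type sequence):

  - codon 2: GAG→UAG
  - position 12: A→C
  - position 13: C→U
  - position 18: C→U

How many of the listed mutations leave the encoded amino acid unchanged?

3

Codon 2: GAG (Glu) → UAG (Stop) — nonsense.
Codon 4: CCA (Pro) → CCC (Pro) — synonymous.
Codon 5: CUG (Leu) → UUG (Leu) — synonymous.
Codon 6: GAC (Asp) → GAU (Asp) — synonymous.
Synonymous: 3 of 4.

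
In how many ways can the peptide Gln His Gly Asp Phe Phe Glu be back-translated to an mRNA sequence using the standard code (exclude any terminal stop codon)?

256

Gln: 2 codons.
His: 2 codons.
Gly: 4 codons.
Asp: 2 codons.
Phe: 2 codons.
Phe: 2 codons.
Glu: 2 codons.
2 × 2 × 4 × 2 × 2 × 2 × 2 = 256.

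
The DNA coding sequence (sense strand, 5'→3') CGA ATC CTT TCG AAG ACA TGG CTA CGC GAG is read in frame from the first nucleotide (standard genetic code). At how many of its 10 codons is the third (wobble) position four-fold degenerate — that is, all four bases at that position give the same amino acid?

6

Codon 1 CGA (Arg): third position 4-fold.
Codon 2 ATC (Ile): third position 3-fold.
Codon 3 CTT (Leu): third position 4-fold.
Codon 4 TCG (Ser): third position 4-fold.
Codon 5 AAG (Lys): third position 2-fold.
Codon 6 ACA (Thr): third position 4-fold.
Codon 7 TGG (Trp): third position 1-fold.
Codon 8 CTA (Leu): third position 4-fold.
Codon 9 CGC (Arg): third position 4-fold.
Codon 10 GAG (Glu): third position 2-fold.
Four-fold degenerate third positions: 6.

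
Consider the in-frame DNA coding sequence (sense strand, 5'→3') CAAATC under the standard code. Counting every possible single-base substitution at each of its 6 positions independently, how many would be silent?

3

Codon 1 (CAA, Gln): 1 synonymous substitution.
Codon 2 (ATC, Ile): 2 synonymous substitutions.
Total: 1 + 2 = 3.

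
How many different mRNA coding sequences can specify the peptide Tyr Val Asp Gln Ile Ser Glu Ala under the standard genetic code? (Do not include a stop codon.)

Tyr: 2 codons.
Val: 4 codons.
Asp: 2 codons.
Gln: 2 codons.
Ile: 3 codons.
Ser: 6 codons.
Glu: 2 codons.
Ala: 4 codons.
2 × 4 × 2 × 2 × 3 × 6 × 2 × 4 = 4608.

4608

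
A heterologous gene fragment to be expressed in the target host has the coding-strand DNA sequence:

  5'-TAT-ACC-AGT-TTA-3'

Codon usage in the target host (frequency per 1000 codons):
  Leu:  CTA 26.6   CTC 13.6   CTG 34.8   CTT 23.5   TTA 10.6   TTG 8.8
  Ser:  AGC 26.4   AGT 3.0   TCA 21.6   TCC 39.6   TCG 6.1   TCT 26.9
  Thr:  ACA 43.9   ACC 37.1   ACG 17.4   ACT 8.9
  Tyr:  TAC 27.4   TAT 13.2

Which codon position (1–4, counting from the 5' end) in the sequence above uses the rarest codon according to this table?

Codon 1 TAT (Tyr): 13.2 per 1000.
Codon 2 ACC (Thr): 37.1 per 1000.
Codon 3 AGT (Ser): 3.0 per 1000.
Codon 4 TTA (Leu): 10.6 per 1000.
Lowest frequency is 3.0 at codon 3.

3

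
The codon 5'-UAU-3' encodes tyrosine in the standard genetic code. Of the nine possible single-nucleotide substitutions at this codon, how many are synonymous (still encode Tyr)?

Position 1: none → 0 synonymous.
Position 2: none → 0 synonymous.
Position 3: UAC → 1 synonymous.
Total: 0 + 0 + 1 = 1.

1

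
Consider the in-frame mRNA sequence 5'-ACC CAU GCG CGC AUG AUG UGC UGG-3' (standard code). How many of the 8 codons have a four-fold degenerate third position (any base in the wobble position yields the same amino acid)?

3

Codon 1 ACC (Thr): third position 4-fold.
Codon 2 CAU (His): third position 2-fold.
Codon 3 GCG (Ala): third position 4-fold.
Codon 4 CGC (Arg): third position 4-fold.
Codon 5 AUG (Met): third position 1-fold.
Codon 6 AUG (Met): third position 1-fold.
Codon 7 UGC (Cys): third position 2-fold.
Codon 8 UGG (Trp): third position 1-fold.
Four-fold degenerate third positions: 3.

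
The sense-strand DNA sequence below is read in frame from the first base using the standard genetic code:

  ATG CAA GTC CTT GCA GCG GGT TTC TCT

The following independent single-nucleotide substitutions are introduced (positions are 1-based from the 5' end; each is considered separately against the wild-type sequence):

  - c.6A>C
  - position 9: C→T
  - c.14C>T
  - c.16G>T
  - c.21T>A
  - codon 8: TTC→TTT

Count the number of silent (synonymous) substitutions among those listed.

Codon 2: CAA (Gln) → CAC (His) — missense.
Codon 3: GTC (Val) → GTT (Val) — synonymous.
Codon 5: GCA (Ala) → GTA (Val) — missense.
Codon 6: GCG (Ala) → TCG (Ser) — missense.
Codon 7: GGT (Gly) → GGA (Gly) — synonymous.
Codon 8: TTC (Phe) → TTT (Phe) — synonymous.
Synonymous: 3 of 6.

3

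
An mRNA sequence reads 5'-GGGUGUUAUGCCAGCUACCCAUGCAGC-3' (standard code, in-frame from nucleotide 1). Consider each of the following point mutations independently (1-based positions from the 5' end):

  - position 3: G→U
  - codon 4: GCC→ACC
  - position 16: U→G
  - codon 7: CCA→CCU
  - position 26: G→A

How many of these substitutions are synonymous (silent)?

Codon 1: GGG (Gly) → GGU (Gly) — synonymous.
Codon 4: GCC (Ala) → ACC (Thr) — missense.
Codon 6: UAC (Tyr) → GAC (Asp) — missense.
Codon 7: CCA (Pro) → CCU (Pro) — synonymous.
Codon 9: AGC (Ser) → AAC (Asn) — missense.
Synonymous: 2 of 5.

2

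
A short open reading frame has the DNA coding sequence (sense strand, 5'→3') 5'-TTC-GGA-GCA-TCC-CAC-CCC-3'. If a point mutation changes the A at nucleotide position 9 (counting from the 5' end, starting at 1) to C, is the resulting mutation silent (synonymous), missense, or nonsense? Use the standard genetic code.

Position 9 falls in codon 3: GCA → Ala.
After the substitution the codon is GCC → Ala.
Both encode Ala, so the change is synonymous.

silent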